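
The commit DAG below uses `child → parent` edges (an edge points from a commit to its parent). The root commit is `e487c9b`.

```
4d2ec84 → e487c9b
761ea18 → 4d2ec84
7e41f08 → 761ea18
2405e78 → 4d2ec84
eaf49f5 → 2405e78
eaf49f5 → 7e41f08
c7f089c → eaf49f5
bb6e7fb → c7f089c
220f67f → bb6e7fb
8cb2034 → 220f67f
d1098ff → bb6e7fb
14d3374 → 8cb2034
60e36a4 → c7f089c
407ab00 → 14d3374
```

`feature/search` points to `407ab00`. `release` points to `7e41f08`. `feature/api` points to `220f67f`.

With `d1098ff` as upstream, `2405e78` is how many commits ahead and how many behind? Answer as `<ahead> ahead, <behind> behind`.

Reachable from 2405e78: {2405e78, 4d2ec84, e487c9b}.
Reachable from d1098ff: {2405e78, 4d2ec84, 761ea18, 7e41f08, bb6e7fb, c7f089c, d1098ff, e487c9b, eaf49f5}.
Only in 2405e78's history (ahead): {} — 0.
Only in d1098ff's history (behind): {761ea18, 7e41f08, bb6e7fb, c7f089c, d1098ff, eaf49f5} — 6.

0 ahead, 6 behind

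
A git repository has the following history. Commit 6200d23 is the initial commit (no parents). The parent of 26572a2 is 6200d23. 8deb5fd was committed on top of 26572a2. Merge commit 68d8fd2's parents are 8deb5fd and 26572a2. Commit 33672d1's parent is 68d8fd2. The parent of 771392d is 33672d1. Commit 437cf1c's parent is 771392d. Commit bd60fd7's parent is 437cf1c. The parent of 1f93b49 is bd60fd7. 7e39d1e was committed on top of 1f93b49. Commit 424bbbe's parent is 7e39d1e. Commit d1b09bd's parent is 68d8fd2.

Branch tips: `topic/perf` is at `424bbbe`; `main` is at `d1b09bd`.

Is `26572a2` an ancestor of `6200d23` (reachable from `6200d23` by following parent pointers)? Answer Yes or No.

Ancestors of 6200d23: {6200d23}.
26572a2 is not in that set, so it is not an ancestor of 6200d23.

No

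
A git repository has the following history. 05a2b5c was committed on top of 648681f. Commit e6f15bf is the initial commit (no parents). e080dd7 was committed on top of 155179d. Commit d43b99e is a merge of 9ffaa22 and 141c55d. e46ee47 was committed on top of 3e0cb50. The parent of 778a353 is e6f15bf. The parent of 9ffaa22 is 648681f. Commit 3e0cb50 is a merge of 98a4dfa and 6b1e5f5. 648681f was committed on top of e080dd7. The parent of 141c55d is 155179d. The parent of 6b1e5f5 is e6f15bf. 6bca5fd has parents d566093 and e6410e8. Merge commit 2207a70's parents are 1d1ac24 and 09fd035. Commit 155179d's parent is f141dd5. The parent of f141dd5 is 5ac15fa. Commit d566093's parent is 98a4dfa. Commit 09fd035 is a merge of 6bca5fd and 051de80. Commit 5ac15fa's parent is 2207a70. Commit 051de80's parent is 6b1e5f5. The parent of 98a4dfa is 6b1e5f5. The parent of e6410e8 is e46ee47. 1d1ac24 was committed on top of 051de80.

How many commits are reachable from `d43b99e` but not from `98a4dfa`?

17

Reachable from d43b99e: {051de80, 09fd035, 141c55d, 155179d, 1d1ac24, 2207a70, 3e0cb50, 5ac15fa, 648681f, 6b1e5f5, 6bca5fd, 98a4dfa, 9ffaa22, d43b99e, d566093, e080dd7, e46ee47, e6410e8, e6f15bf, f141dd5}.
Reachable from 98a4dfa: {6b1e5f5, 98a4dfa, e6f15bf}.
In d43b99e's history but not 98a4dfa's: {051de80, 09fd035, 141c55d, 155179d, 1d1ac24, 2207a70, 3e0cb50, 5ac15fa, 648681f, 6bca5fd, 9ffaa22, d43b99e, d566093, e080dd7, e46ee47, e6410e8, f141dd5} — 17 commits.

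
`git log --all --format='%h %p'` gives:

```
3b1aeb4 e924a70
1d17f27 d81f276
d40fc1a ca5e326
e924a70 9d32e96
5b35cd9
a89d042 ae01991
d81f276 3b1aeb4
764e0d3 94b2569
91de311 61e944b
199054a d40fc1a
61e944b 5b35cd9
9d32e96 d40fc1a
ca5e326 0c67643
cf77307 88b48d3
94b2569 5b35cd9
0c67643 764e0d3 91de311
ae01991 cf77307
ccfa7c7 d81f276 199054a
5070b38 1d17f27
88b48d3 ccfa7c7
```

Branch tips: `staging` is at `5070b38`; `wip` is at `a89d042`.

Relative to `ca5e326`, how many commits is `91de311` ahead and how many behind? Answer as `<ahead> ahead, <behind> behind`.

0 ahead, 4 behind

Reachable from 91de311: {5b35cd9, 61e944b, 91de311}.
Reachable from ca5e326: {0c67643, 5b35cd9, 61e944b, 764e0d3, 91de311, 94b2569, ca5e326}.
Only in 91de311's history (ahead): {} — 0.
Only in ca5e326's history (behind): {0c67643, 764e0d3, 94b2569, ca5e326} — 4.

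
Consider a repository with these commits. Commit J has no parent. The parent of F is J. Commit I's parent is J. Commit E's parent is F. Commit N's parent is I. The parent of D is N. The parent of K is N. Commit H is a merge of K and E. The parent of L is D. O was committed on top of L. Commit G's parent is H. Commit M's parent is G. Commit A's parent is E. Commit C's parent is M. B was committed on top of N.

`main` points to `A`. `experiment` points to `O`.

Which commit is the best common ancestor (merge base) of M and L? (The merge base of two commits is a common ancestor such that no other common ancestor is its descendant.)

Ancestors of M: {E, F, G, H, I, J, K, M, N}.
Ancestors of L: {D, I, J, L, N}.
Common ancestors: {I, J, N}.
Among these, N is not an ancestor of any other common ancestor — it is the merge base.

N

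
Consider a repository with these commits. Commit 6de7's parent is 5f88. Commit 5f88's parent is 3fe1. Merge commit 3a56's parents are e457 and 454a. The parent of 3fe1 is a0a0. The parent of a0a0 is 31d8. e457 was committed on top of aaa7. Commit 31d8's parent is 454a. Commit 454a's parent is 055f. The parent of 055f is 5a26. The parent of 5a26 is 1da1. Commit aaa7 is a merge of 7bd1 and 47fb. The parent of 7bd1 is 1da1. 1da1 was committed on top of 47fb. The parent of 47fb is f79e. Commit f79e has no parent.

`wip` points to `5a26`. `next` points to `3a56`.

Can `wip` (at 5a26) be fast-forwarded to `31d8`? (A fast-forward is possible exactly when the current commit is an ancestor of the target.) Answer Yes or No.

A fast-forward from 5a26 to 31d8 is possible iff 5a26 is an ancestor of 31d8.
Ancestors of 31d8: {055f, 1da1, 31d8, 454a, 47fb, 5a26, f79e}.
5a26 is among them, so fast-forward is possible.

Yes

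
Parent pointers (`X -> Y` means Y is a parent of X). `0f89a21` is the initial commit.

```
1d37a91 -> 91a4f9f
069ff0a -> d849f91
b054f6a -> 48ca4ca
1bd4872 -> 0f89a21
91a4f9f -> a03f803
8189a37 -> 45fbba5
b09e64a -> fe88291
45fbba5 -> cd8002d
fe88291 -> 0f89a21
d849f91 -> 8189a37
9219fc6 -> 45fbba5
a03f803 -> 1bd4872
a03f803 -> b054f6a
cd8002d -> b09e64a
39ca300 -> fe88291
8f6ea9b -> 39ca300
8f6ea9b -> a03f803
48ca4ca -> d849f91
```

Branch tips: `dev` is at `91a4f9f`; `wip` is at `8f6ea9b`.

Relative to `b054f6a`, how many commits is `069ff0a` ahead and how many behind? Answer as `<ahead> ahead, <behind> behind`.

Reachable from 069ff0a: {069ff0a, 0f89a21, 45fbba5, 8189a37, b09e64a, cd8002d, d849f91, fe88291}.
Reachable from b054f6a: {0f89a21, 45fbba5, 48ca4ca, 8189a37, b054f6a, b09e64a, cd8002d, d849f91, fe88291}.
Only in 069ff0a's history (ahead): {069ff0a} — 1.
Only in b054f6a's history (behind): {48ca4ca, b054f6a} — 2.

1 ahead, 2 behind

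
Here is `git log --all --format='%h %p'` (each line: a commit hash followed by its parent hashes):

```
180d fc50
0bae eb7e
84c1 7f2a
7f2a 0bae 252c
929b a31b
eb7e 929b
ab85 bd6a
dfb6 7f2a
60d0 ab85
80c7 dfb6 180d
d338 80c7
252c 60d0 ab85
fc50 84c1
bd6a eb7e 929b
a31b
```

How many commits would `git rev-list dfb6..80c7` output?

Reachable from 80c7: {0bae, 180d, 252c, 60d0, 7f2a, 80c7, 84c1, 929b, a31b, ab85, bd6a, dfb6, eb7e, fc50}.
Reachable from dfb6: {0bae, 252c, 60d0, 7f2a, 929b, a31b, ab85, bd6a, dfb6, eb7e}.
In 80c7's history but not dfb6's: {180d, 80c7, 84c1, fc50} — 4 commits.

4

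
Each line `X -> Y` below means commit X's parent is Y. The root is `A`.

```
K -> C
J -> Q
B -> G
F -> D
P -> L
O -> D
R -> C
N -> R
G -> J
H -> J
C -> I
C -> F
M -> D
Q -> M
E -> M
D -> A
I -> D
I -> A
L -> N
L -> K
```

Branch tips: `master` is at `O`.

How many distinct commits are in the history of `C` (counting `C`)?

Walking parent pointers from C: reachable set = {A, C, D, F, I}.
That is 5 commits.

5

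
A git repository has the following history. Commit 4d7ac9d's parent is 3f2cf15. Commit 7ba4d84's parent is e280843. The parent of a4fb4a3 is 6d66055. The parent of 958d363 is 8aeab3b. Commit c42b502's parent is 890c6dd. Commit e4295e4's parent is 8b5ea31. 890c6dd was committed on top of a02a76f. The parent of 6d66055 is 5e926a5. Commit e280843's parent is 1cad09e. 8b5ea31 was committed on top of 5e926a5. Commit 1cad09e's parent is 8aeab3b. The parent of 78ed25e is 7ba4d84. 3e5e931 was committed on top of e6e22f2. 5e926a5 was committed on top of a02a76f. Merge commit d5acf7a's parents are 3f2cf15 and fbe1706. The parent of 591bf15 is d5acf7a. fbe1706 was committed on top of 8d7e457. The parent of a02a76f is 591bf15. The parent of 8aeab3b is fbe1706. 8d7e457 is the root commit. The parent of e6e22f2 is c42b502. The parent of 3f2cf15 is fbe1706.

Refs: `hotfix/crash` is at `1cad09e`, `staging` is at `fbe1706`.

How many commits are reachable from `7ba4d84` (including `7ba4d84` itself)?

6

Walking parent pointers from 7ba4d84: reachable set = {1cad09e, 7ba4d84, 8aeab3b, 8d7e457, e280843, fbe1706}.
That is 6 commits.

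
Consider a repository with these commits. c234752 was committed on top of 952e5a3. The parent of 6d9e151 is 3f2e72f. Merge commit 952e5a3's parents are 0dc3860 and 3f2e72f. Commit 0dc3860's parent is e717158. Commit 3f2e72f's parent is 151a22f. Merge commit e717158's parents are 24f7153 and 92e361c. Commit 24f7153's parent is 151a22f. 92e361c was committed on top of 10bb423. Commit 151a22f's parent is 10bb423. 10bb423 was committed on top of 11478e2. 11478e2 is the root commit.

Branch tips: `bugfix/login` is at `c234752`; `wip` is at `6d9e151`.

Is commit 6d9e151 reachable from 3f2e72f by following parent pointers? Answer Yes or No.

Ancestors of 3f2e72f: {10bb423, 11478e2, 151a22f, 3f2e72f}.
6d9e151 is not in that set, so it is not an ancestor of 3f2e72f.

No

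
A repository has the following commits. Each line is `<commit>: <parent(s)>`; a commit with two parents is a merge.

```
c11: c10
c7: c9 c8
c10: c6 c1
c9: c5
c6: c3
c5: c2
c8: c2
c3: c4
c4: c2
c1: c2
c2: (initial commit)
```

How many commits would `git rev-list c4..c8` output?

Reachable from c8: {c2, c8}.
Reachable from c4: {c2, c4}.
In c8's history but not c4's: {c8} — 1 commit.

1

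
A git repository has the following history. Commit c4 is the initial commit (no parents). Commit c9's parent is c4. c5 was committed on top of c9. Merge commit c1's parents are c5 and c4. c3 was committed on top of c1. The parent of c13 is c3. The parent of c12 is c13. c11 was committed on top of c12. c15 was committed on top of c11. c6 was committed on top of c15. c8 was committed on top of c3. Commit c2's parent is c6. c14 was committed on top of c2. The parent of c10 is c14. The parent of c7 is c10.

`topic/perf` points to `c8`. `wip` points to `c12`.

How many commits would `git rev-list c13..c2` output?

Reachable from c2: {c1, c11, c12, c13, c15, c2, c3, c4, c5, c6, c9}.
Reachable from c13: {c1, c13, c3, c4, c5, c9}.
In c2's history but not c13's: {c11, c12, c15, c2, c6} — 5 commits.

5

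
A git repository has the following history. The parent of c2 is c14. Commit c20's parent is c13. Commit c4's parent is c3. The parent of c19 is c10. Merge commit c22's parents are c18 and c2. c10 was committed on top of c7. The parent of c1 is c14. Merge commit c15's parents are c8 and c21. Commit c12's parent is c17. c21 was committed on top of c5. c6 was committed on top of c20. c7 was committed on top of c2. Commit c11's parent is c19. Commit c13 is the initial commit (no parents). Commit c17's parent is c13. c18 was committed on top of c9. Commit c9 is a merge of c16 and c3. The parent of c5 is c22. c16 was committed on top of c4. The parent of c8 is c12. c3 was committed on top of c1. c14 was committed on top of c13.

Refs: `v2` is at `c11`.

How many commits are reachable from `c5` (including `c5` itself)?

11

Walking parent pointers from c5: reachable set = {c1, c13, c14, c16, c18, c2, c22, c3, c4, c5, c9}.
That is 11 commits.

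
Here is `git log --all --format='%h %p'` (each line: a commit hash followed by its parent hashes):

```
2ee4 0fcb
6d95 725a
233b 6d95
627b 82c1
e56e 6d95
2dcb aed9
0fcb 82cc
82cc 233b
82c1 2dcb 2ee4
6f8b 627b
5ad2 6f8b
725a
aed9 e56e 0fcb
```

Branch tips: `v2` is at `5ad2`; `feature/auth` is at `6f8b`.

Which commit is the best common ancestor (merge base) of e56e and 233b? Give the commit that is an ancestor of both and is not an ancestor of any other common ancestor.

6d95

Ancestors of e56e: {6d95, 725a, e56e}.
Ancestors of 233b: {233b, 6d95, 725a}.
Common ancestors: {6d95, 725a}.
Among these, 6d95 is not an ancestor of any other common ancestor — it is the merge base.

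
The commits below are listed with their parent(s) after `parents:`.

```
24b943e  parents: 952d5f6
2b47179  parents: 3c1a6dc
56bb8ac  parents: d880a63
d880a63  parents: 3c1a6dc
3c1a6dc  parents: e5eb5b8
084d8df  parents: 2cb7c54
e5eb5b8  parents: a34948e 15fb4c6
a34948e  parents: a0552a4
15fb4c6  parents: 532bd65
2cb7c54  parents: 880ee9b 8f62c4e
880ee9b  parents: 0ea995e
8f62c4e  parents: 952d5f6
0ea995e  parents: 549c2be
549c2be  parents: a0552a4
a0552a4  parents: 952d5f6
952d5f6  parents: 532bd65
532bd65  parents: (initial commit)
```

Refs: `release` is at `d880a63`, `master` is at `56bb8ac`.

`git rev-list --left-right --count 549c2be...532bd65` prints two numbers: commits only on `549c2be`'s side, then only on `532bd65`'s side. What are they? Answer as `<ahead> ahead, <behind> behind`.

Reachable from 549c2be: {532bd65, 549c2be, 952d5f6, a0552a4}.
Reachable from 532bd65: {532bd65}.
Only in 549c2be's history (ahead): {549c2be, 952d5f6, a0552a4} — 3.
Only in 532bd65's history (behind): {} — 0.

3 ahead, 0 behind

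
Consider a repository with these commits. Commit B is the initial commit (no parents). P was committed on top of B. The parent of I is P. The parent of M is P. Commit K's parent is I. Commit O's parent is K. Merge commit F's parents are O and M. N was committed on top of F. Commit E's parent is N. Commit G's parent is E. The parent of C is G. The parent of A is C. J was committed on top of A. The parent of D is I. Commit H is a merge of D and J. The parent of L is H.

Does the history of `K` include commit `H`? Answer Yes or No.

No

Ancestors of K: {B, I, K, P}.
H is not in that set, so it is not an ancestor of K.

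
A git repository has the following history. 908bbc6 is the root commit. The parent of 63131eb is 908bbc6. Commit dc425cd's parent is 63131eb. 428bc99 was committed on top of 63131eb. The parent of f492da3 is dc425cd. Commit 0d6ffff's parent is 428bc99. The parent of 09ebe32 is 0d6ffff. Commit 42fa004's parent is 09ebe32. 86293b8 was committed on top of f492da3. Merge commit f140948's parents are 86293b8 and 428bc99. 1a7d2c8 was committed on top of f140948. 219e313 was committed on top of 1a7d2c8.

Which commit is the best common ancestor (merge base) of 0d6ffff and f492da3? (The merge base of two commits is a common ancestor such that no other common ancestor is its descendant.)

Ancestors of 0d6ffff: {0d6ffff, 428bc99, 63131eb, 908bbc6}.
Ancestors of f492da3: {63131eb, 908bbc6, dc425cd, f492da3}.
Common ancestors: {63131eb, 908bbc6}.
Among these, 63131eb is not an ancestor of any other common ancestor — it is the merge base.

63131eb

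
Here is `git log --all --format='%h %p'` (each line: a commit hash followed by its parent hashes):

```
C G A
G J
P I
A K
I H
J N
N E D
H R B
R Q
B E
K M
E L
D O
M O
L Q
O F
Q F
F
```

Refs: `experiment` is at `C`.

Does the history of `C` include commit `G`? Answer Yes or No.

Ancestors of C (commits reachable by following parents): {A, C, D, E, F, G, J, K, L, M, N, O, Q}.
G is in that set, so it is an ancestor of C.

Yes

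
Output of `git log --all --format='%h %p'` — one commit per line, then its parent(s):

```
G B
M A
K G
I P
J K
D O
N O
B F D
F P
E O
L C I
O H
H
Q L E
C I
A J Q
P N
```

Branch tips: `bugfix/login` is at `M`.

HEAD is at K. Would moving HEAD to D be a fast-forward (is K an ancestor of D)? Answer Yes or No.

A fast-forward from K to D is possible iff K is an ancestor of D.
Ancestors of D: {D, H, O}.
K is not among them, so fast-forward is not possible.

No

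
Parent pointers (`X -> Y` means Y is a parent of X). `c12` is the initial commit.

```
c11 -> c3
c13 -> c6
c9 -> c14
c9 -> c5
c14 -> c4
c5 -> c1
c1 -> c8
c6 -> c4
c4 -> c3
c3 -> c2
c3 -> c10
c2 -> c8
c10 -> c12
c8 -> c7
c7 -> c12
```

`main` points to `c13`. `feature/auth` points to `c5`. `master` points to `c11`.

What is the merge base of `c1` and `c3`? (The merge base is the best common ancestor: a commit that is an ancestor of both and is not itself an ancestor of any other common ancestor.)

c8

Ancestors of c1: {c1, c12, c7, c8}.
Ancestors of c3: {c10, c12, c2, c3, c7, c8}.
Common ancestors: {c12, c7, c8}.
Among these, c8 is not an ancestor of any other common ancestor — it is the merge base.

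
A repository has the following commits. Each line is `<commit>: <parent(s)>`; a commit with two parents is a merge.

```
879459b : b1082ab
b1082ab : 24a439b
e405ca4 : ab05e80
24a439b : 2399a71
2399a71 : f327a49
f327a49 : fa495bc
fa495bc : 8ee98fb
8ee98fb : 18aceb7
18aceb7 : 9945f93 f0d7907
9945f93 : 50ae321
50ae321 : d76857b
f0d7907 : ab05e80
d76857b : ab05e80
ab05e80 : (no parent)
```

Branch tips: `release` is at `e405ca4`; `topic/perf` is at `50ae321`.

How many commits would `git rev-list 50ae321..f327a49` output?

Reachable from f327a49: {18aceb7, 50ae321, 8ee98fb, 9945f93, ab05e80, d76857b, f0d7907, f327a49, fa495bc}.
Reachable from 50ae321: {50ae321, ab05e80, d76857b}.
In f327a49's history but not 50ae321's: {18aceb7, 8ee98fb, 9945f93, f0d7907, f327a49, fa495bc} — 6 commits.

6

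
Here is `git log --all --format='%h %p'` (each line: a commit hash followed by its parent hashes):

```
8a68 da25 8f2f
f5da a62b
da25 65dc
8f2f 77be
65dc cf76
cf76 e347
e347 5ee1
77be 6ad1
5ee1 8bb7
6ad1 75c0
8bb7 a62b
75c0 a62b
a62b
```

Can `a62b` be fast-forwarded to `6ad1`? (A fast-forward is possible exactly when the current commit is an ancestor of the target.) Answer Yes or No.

Yes

A fast-forward from a62b to 6ad1 is possible iff a62b is an ancestor of 6ad1.
Ancestors of 6ad1: {6ad1, 75c0, a62b}.
a62b is among them, so fast-forward is possible.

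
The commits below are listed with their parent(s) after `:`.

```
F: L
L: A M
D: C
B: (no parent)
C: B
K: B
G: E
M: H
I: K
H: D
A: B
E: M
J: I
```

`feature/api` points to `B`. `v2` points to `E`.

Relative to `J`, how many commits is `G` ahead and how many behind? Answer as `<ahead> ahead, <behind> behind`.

6 ahead, 3 behind

Reachable from G: {B, C, D, E, G, H, M}.
Reachable from J: {B, I, J, K}.
Only in G's history (ahead): {C, D, E, G, H, M} — 6.
Only in J's history (behind): {I, J, K} — 3.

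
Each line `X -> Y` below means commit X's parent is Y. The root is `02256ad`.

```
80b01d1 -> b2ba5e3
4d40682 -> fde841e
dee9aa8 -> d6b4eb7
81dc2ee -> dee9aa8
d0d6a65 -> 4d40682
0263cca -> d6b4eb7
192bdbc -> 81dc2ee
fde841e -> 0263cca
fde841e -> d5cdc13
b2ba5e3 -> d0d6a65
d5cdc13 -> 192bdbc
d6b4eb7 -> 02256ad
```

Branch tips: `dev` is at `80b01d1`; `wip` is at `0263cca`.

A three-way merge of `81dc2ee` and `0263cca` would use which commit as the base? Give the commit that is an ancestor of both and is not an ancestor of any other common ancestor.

d6b4eb7

Ancestors of 81dc2ee: {02256ad, 81dc2ee, d6b4eb7, dee9aa8}.
Ancestors of 0263cca: {02256ad, 0263cca, d6b4eb7}.
Common ancestors: {02256ad, d6b4eb7}.
Among these, d6b4eb7 is not an ancestor of any other common ancestor — it is the merge base.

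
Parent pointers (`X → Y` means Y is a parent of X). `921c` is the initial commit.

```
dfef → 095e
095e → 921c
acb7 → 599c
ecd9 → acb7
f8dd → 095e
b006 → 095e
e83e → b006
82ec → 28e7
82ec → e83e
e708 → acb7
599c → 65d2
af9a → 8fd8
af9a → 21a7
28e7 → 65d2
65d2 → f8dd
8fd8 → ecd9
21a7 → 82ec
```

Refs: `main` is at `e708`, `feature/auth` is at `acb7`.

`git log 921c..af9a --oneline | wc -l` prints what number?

Reachable from af9a: {095e, 21a7, 28e7, 599c, 65d2, 82ec, 8fd8, 921c, acb7, af9a, b006, e83e, ecd9, f8dd}.
Reachable from 921c: {921c}.
In af9a's history but not 921c's: {095e, 21a7, 28e7, 599c, 65d2, 82ec, 8fd8, acb7, af9a, b006, e83e, ecd9, f8dd} — 13 commits.

13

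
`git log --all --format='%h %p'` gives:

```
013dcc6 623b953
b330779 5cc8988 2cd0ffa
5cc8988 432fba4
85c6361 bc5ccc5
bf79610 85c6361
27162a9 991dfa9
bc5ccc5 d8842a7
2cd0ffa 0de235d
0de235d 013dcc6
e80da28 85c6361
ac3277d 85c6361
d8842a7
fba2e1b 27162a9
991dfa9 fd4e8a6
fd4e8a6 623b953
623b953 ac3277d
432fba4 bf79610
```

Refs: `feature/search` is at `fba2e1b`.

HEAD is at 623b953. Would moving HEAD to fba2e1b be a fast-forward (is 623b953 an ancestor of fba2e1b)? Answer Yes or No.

A fast-forward from 623b953 to fba2e1b is possible iff 623b953 is an ancestor of fba2e1b.
Ancestors of fba2e1b: {27162a9, 623b953, 85c6361, 991dfa9, ac3277d, bc5ccc5, d8842a7, fba2e1b, fd4e8a6}.
623b953 is among them, so fast-forward is possible.

Yes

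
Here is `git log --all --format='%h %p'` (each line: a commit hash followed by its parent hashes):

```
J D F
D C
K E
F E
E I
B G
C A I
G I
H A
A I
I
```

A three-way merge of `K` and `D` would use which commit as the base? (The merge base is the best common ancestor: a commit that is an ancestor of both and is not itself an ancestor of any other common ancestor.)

I

Ancestors of K: {E, I, K}.
Ancestors of D: {A, C, D, I}.
Common ancestors: {I}.
The only common ancestor is I, so it is the merge base.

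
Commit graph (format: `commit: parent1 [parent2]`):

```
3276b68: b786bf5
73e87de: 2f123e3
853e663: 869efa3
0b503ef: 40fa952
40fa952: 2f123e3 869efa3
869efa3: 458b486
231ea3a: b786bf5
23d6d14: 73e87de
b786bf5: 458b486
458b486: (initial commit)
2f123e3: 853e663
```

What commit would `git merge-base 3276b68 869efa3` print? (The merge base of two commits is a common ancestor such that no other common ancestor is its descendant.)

458b486

Ancestors of 3276b68: {3276b68, 458b486, b786bf5}.
Ancestors of 869efa3: {458b486, 869efa3}.
Common ancestors: {458b486}.
The only common ancestor is 458b486, so it is the merge base.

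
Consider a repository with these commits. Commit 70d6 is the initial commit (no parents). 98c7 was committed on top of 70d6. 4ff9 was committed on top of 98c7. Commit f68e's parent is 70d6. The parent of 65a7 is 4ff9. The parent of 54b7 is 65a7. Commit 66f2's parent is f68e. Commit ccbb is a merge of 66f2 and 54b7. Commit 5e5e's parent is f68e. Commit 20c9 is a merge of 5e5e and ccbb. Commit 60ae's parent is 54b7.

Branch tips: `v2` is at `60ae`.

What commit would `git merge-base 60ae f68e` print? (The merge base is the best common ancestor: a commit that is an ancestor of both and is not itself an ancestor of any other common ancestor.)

70d6

Ancestors of 60ae: {4ff9, 54b7, 60ae, 65a7, 70d6, 98c7}.
Ancestors of f68e: {70d6, f68e}.
Common ancestors: {70d6}.
The only common ancestor is 70d6, so it is the merge base.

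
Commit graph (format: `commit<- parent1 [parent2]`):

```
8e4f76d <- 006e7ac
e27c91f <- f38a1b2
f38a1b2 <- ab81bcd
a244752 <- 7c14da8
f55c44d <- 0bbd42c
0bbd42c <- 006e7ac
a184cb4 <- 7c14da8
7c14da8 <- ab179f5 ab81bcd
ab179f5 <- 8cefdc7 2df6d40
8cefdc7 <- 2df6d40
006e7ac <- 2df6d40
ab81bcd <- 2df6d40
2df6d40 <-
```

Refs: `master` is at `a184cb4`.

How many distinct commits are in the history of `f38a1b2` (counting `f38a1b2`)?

3

Walking parent pointers from f38a1b2: reachable set = {2df6d40, ab81bcd, f38a1b2}.
That is 3 commits.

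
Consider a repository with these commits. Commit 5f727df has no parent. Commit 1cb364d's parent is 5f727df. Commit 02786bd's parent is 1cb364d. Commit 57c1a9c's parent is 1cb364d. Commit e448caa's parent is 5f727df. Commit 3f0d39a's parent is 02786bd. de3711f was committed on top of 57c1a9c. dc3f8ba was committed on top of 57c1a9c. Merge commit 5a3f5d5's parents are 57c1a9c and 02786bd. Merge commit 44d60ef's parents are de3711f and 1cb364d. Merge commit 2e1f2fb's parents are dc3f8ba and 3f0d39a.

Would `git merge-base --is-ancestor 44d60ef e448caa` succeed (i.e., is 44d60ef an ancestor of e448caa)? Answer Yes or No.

Ancestors of e448caa: {5f727df, e448caa}.
44d60ef is not in that set, so it is not an ancestor of e448caa.

No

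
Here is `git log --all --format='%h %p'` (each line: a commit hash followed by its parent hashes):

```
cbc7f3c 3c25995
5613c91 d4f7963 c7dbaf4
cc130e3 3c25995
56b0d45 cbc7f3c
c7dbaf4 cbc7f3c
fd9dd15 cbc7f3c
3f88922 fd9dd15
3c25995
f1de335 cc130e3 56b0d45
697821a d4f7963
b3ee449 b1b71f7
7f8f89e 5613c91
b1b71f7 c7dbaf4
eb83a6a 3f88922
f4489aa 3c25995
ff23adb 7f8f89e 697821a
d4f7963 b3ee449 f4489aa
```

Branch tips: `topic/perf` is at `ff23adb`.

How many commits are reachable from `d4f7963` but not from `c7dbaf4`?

4

Reachable from d4f7963: {3c25995, b1b71f7, b3ee449, c7dbaf4, cbc7f3c, d4f7963, f4489aa}.
Reachable from c7dbaf4: {3c25995, c7dbaf4, cbc7f3c}.
In d4f7963's history but not c7dbaf4's: {b1b71f7, b3ee449, d4f7963, f4489aa} — 4 commits.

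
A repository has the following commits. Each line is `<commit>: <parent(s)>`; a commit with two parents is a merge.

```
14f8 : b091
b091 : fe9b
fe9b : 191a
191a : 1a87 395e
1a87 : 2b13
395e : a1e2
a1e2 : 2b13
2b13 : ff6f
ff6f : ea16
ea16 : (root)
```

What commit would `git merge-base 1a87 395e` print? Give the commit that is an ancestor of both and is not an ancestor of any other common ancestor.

Ancestors of 1a87: {1a87, 2b13, ea16, ff6f}.
Ancestors of 395e: {2b13, 395e, a1e2, ea16, ff6f}.
Common ancestors: {2b13, ea16, ff6f}.
Among these, 2b13 is not an ancestor of any other common ancestor — it is the merge base.

2b13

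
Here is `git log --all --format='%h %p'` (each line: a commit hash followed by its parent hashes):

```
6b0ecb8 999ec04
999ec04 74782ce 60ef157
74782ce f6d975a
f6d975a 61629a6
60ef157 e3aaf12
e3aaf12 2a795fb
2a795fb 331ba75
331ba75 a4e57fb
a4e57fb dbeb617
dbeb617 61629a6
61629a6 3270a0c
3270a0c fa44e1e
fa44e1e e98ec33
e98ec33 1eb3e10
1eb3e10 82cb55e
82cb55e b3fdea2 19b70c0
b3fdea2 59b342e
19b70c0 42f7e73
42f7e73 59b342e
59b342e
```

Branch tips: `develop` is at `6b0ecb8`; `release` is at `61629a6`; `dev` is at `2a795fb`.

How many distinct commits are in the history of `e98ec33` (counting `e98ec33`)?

Walking parent pointers from e98ec33: reachable set = {19b70c0, 1eb3e10, 42f7e73, 59b342e, 82cb55e, b3fdea2, e98ec33}.
That is 7 commits.

7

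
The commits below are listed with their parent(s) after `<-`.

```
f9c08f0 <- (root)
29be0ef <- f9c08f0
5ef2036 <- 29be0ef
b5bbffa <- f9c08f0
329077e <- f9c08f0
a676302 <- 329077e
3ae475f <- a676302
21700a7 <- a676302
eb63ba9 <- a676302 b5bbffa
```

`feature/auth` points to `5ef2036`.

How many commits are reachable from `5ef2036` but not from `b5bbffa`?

Reachable from 5ef2036: {29be0ef, 5ef2036, f9c08f0}.
Reachable from b5bbffa: {b5bbffa, f9c08f0}.
In 5ef2036's history but not b5bbffa's: {29be0ef, 5ef2036} — 2 commits.

2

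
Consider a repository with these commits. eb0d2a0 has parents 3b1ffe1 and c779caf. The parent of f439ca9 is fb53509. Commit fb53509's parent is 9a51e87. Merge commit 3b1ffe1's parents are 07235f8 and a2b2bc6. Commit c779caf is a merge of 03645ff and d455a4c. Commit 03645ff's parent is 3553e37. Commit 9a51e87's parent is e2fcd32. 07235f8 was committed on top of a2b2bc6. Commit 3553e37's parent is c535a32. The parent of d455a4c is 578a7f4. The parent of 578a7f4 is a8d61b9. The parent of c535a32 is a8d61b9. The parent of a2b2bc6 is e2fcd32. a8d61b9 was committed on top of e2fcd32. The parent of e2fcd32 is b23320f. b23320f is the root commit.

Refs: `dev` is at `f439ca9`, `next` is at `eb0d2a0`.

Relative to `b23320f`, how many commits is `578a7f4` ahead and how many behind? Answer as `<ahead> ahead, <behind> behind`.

Reachable from 578a7f4: {578a7f4, a8d61b9, b23320f, e2fcd32}.
Reachable from b23320f: {b23320f}.
Only in 578a7f4's history (ahead): {578a7f4, a8d61b9, e2fcd32} — 3.
Only in b23320f's history (behind): {} — 0.

3 ahead, 0 behind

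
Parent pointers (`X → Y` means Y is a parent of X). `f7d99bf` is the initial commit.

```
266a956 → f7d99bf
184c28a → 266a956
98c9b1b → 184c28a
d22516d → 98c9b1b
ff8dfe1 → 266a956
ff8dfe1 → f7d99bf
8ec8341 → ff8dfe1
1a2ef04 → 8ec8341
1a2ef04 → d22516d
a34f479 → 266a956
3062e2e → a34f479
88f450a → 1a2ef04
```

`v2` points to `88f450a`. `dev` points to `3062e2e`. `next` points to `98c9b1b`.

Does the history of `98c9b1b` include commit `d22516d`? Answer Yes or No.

Ancestors of 98c9b1b: {184c28a, 266a956, 98c9b1b, f7d99bf}.
d22516d is not in that set, so it is not an ancestor of 98c9b1b.

No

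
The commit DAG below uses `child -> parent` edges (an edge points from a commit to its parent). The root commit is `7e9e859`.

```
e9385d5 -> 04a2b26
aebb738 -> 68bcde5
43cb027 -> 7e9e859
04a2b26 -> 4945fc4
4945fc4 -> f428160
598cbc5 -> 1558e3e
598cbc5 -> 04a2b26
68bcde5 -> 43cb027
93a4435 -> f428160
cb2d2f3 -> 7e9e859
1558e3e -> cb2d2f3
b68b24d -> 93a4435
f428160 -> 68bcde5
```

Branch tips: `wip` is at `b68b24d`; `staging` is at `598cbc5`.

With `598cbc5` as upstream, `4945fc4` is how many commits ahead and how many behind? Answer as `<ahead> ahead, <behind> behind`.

0 ahead, 4 behind

Reachable from 4945fc4: {43cb027, 4945fc4, 68bcde5, 7e9e859, f428160}.
Reachable from 598cbc5: {04a2b26, 1558e3e, 43cb027, 4945fc4, 598cbc5, 68bcde5, 7e9e859, cb2d2f3, f428160}.
Only in 4945fc4's history (ahead): {} — 0.
Only in 598cbc5's history (behind): {04a2b26, 1558e3e, 598cbc5, cb2d2f3} — 4.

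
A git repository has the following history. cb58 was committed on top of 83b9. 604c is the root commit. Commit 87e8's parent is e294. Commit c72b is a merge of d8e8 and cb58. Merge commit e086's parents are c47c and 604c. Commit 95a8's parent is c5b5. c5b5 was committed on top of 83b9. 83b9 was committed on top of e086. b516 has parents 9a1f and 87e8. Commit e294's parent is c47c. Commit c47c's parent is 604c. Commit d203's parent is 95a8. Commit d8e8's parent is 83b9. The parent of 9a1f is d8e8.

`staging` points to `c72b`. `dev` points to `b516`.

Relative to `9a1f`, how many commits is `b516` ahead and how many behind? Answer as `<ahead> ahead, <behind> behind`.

3 ahead, 0 behind

Reachable from b516: {604c, 83b9, 87e8, 9a1f, b516, c47c, d8e8, e086, e294}.
Reachable from 9a1f: {604c, 83b9, 9a1f, c47c, d8e8, e086}.
Only in b516's history (ahead): {87e8, b516, e294} — 3.
Only in 9a1f's history (behind): {} — 0.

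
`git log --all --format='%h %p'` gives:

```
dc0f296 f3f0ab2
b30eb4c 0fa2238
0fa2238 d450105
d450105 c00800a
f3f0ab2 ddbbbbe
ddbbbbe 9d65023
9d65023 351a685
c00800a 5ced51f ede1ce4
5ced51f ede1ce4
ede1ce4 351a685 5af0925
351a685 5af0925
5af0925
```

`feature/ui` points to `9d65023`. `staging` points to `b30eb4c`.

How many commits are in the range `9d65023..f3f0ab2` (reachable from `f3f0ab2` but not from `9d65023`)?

Reachable from f3f0ab2: {351a685, 5af0925, 9d65023, ddbbbbe, f3f0ab2}.
Reachable from 9d65023: {351a685, 5af0925, 9d65023}.
In f3f0ab2's history but not 9d65023's: {ddbbbbe, f3f0ab2} — 2 commits.

2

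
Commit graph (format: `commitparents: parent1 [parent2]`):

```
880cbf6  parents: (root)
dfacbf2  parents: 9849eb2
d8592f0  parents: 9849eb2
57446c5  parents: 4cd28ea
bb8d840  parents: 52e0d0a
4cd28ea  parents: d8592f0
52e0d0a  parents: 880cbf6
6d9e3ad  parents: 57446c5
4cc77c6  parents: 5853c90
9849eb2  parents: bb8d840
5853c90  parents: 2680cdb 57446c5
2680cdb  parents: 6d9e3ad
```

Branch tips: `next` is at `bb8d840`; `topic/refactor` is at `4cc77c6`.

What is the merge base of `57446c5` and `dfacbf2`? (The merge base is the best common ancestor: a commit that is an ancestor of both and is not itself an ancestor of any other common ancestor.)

9849eb2

Ancestors of 57446c5: {4cd28ea, 52e0d0a, 57446c5, 880cbf6, 9849eb2, bb8d840, d8592f0}.
Ancestors of dfacbf2: {52e0d0a, 880cbf6, 9849eb2, bb8d840, dfacbf2}.
Common ancestors: {52e0d0a, 880cbf6, 9849eb2, bb8d840}.
Among these, 9849eb2 is not an ancestor of any other common ancestor — it is the merge base.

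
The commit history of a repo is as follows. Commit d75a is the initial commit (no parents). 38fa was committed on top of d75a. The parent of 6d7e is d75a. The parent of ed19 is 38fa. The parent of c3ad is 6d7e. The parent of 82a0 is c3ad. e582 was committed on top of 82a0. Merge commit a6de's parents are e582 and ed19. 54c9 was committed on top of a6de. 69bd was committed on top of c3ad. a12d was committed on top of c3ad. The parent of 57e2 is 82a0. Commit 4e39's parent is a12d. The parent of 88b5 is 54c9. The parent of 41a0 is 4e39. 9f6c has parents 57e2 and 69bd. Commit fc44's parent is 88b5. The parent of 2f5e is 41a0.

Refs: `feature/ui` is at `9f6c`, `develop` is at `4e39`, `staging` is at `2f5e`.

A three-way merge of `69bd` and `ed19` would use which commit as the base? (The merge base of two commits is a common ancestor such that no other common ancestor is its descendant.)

Ancestors of 69bd: {69bd, 6d7e, c3ad, d75a}.
Ancestors of ed19: {38fa, d75a, ed19}.
Common ancestors: {d75a}.
The only common ancestor is d75a, so it is the merge base.

d75a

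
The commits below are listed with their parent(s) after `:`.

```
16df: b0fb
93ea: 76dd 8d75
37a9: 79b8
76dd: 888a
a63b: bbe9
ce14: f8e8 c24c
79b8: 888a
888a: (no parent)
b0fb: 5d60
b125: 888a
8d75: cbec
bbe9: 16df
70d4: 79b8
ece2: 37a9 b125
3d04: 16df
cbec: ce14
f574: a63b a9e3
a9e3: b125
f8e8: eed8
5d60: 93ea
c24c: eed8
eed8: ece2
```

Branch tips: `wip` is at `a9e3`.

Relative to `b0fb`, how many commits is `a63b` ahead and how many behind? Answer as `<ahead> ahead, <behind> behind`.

3 ahead, 0 behind

Reachable from a63b: {16df, 37a9, 5d60, 76dd, 79b8, 888a, 8d75, 93ea, a63b, b0fb, b125, bbe9, c24c, cbec, ce14, ece2, eed8, f8e8}.
Reachable from b0fb: {37a9, 5d60, 76dd, 79b8, 888a, 8d75, 93ea, b0fb, b125, c24c, cbec, ce14, ece2, eed8, f8e8}.
Only in a63b's history (ahead): {16df, a63b, bbe9} — 3.
Only in b0fb's history (behind): {} — 0.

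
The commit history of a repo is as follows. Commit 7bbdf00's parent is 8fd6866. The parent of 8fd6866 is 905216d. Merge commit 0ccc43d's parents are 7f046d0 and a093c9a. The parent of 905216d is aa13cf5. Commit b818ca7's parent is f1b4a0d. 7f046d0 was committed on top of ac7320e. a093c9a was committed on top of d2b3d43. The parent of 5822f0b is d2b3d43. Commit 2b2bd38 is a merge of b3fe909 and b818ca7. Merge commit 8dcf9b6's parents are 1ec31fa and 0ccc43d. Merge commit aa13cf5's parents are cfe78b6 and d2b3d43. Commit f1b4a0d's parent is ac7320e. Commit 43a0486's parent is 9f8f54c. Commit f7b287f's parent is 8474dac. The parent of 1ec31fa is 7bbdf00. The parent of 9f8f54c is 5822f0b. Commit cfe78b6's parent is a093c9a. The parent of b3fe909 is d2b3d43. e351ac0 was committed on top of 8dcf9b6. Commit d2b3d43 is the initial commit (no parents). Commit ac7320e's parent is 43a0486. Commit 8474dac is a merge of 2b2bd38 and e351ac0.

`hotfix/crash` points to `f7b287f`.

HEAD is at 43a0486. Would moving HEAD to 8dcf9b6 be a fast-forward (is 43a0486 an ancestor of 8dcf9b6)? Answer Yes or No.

A fast-forward from 43a0486 to 8dcf9b6 is possible iff 43a0486 is an ancestor of 8dcf9b6.
Ancestors of 8dcf9b6: {0ccc43d, 1ec31fa, 43a0486, 5822f0b, 7bbdf00, 7f046d0, 8dcf9b6, 8fd6866, 905216d, 9f8f54c, a093c9a, aa13cf5, ac7320e, cfe78b6, d2b3d43}.
43a0486 is among them, so fast-forward is possible.

Yes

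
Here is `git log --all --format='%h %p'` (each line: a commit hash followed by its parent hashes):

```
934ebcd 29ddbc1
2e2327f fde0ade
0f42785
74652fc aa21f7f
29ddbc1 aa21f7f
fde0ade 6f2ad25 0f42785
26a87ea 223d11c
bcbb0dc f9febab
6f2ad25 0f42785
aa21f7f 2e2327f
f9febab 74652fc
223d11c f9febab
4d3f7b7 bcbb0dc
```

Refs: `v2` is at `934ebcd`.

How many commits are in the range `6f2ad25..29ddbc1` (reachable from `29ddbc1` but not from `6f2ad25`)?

4

Reachable from 29ddbc1: {0f42785, 29ddbc1, 2e2327f, 6f2ad25, aa21f7f, fde0ade}.
Reachable from 6f2ad25: {0f42785, 6f2ad25}.
In 29ddbc1's history but not 6f2ad25's: {29ddbc1, 2e2327f, aa21f7f, fde0ade} — 4 commits.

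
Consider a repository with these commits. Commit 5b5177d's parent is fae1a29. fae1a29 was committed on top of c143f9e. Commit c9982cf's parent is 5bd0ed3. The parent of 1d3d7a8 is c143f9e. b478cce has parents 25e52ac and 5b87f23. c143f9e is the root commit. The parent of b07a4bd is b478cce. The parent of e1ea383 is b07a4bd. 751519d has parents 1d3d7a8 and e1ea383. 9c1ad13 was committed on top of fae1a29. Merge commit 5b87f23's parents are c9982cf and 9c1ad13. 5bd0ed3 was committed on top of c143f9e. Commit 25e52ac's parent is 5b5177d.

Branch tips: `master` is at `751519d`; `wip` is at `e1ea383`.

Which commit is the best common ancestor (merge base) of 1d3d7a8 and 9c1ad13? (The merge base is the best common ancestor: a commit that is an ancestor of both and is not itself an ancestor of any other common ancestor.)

c143f9e

Ancestors of 1d3d7a8: {1d3d7a8, c143f9e}.
Ancestors of 9c1ad13: {9c1ad13, c143f9e, fae1a29}.
Common ancestors: {c143f9e}.
The only common ancestor is c143f9e, so it is the merge base.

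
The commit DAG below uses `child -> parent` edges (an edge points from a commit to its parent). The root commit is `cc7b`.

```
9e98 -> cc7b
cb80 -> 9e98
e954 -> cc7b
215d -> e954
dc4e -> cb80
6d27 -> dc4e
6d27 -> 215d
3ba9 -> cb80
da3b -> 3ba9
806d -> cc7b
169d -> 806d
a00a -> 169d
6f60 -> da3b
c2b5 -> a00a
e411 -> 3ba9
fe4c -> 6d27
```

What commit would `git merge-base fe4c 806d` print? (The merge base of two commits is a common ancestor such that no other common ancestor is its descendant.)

Ancestors of fe4c: {215d, 6d27, 9e98, cb80, cc7b, dc4e, e954, fe4c}.
Ancestors of 806d: {806d, cc7b}.
Common ancestors: {cc7b}.
The only common ancestor is cc7b, so it is the merge base.

cc7b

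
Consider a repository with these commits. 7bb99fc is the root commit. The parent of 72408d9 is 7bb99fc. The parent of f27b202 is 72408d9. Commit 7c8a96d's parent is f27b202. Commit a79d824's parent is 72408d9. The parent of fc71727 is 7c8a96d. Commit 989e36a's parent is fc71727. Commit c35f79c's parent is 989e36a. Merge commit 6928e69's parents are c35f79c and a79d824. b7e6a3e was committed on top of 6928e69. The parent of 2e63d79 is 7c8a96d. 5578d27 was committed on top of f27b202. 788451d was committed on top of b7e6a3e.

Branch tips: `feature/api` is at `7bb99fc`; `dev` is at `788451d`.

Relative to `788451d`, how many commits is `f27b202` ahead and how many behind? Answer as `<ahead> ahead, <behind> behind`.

Reachable from f27b202: {72408d9, 7bb99fc, f27b202}.
Reachable from 788451d: {6928e69, 72408d9, 788451d, 7bb99fc, 7c8a96d, 989e36a, a79d824, b7e6a3e, c35f79c, f27b202, fc71727}.
Only in f27b202's history (ahead): {} — 0.
Only in 788451d's history (behind): {6928e69, 788451d, 7c8a96d, 989e36a, a79d824, b7e6a3e, c35f79c, fc71727} — 8.

0 ahead, 8 behind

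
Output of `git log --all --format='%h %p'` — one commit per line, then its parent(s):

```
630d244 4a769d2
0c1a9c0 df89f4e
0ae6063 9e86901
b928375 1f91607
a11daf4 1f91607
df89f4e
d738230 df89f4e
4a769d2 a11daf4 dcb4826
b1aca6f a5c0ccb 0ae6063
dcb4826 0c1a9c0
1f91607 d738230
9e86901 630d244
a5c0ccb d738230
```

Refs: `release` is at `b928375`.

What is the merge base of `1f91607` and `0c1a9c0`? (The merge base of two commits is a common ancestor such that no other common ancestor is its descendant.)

df89f4e

Ancestors of 1f91607: {1f91607, d738230, df89f4e}.
Ancestors of 0c1a9c0: {0c1a9c0, df89f4e}.
Common ancestors: {df89f4e}.
The only common ancestor is df89f4e, so it is the merge base.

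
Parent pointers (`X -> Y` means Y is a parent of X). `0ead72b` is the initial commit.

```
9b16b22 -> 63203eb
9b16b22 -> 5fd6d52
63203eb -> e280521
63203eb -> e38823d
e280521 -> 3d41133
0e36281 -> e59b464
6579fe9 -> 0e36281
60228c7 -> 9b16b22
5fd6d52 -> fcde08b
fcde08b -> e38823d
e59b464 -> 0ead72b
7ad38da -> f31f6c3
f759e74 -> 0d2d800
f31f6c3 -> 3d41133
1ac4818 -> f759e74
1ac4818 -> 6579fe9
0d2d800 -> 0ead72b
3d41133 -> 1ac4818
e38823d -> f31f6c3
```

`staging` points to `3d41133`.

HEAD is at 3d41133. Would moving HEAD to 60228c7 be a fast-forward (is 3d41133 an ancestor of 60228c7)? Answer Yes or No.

A fast-forward from 3d41133 to 60228c7 is possible iff 3d41133 is an ancestor of 60228c7.
Ancestors of 60228c7: {0d2d800, 0e36281, 0ead72b, 1ac4818, 3d41133, 5fd6d52, 60228c7, 63203eb, 6579fe9, 9b16b22, e280521, e38823d, e59b464, f31f6c3, f759e74, fcde08b}.
3d41133 is among them, so fast-forward is possible.

Yes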